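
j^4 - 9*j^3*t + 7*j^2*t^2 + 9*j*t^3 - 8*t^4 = (j - 8*t)*(j - t)^2*(j + t)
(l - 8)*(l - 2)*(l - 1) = l^3 - 11*l^2 + 26*l - 16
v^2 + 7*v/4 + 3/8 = (v + 1/4)*(v + 3/2)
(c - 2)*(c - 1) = c^2 - 3*c + 2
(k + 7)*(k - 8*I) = k^2 + 7*k - 8*I*k - 56*I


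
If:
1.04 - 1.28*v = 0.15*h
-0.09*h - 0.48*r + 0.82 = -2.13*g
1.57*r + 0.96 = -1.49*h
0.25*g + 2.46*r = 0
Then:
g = -0.40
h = -0.69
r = 0.04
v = 0.89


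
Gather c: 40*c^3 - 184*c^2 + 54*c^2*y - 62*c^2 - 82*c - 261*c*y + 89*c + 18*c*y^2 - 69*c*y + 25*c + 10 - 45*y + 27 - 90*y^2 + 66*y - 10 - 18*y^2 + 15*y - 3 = 40*c^3 + c^2*(54*y - 246) + c*(18*y^2 - 330*y + 32) - 108*y^2 + 36*y + 24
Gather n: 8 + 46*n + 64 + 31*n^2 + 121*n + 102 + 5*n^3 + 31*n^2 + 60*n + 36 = 5*n^3 + 62*n^2 + 227*n + 210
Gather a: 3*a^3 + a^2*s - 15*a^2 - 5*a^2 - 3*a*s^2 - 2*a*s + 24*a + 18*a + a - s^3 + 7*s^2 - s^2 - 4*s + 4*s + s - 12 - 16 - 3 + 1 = 3*a^3 + a^2*(s - 20) + a*(-3*s^2 - 2*s + 43) - s^3 + 6*s^2 + s - 30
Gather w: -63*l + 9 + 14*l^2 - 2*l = 14*l^2 - 65*l + 9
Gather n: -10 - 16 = -26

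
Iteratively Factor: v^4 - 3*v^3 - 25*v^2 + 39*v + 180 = (v + 3)*(v^3 - 6*v^2 - 7*v + 60) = (v - 4)*(v + 3)*(v^2 - 2*v - 15) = (v - 4)*(v + 3)^2*(v - 5)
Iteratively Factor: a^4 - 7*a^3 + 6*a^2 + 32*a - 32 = (a - 4)*(a^3 - 3*a^2 - 6*a + 8) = (a - 4)*(a + 2)*(a^2 - 5*a + 4) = (a - 4)^2*(a + 2)*(a - 1)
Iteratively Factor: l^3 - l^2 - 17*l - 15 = (l - 5)*(l^2 + 4*l + 3) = (l - 5)*(l + 3)*(l + 1)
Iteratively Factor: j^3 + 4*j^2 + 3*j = (j)*(j^2 + 4*j + 3) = j*(j + 3)*(j + 1)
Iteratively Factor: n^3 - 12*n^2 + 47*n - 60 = (n - 5)*(n^2 - 7*n + 12) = (n - 5)*(n - 4)*(n - 3)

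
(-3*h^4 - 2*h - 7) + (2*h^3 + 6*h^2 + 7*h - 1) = -3*h^4 + 2*h^3 + 6*h^2 + 5*h - 8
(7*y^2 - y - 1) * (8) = 56*y^2 - 8*y - 8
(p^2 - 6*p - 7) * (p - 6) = p^3 - 12*p^2 + 29*p + 42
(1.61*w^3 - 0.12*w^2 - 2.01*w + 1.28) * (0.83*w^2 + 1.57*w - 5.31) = 1.3363*w^5 + 2.4281*w^4 - 10.4058*w^3 - 1.4561*w^2 + 12.6827*w - 6.7968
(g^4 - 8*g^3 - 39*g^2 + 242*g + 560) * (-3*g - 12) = -3*g^5 + 12*g^4 + 213*g^3 - 258*g^2 - 4584*g - 6720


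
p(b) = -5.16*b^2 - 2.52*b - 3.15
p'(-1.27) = 10.59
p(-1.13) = -6.89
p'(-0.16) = -0.87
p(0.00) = -3.15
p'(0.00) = -2.52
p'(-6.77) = 67.35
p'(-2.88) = 27.20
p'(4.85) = -52.57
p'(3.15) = -35.03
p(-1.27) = -8.27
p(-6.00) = -173.79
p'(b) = -10.32*b - 2.52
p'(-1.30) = 10.90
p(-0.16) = -2.88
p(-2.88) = -38.69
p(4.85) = -136.75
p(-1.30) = -8.59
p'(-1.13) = 9.14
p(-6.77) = -222.59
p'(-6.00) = 59.40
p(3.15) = -62.29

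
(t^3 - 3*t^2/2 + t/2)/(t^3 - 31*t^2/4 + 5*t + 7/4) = 2*t*(2*t - 1)/(4*t^2 - 27*t - 7)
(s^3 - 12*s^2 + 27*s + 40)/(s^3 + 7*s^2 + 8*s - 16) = (s^3 - 12*s^2 + 27*s + 40)/(s^3 + 7*s^2 + 8*s - 16)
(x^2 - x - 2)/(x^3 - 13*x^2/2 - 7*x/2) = 2*(-x^2 + x + 2)/(x*(-2*x^2 + 13*x + 7))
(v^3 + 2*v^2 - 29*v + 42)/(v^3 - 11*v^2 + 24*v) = (v^2 + 5*v - 14)/(v*(v - 8))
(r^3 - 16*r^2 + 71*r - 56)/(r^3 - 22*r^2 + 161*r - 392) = (r - 1)/(r - 7)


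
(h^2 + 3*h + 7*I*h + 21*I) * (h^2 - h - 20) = h^4 + 2*h^3 + 7*I*h^3 - 23*h^2 + 14*I*h^2 - 60*h - 161*I*h - 420*I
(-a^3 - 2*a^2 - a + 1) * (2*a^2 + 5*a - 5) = -2*a^5 - 9*a^4 - 7*a^3 + 7*a^2 + 10*a - 5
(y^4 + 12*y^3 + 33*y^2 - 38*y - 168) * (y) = y^5 + 12*y^4 + 33*y^3 - 38*y^2 - 168*y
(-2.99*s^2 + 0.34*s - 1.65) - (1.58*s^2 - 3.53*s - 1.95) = -4.57*s^2 + 3.87*s + 0.3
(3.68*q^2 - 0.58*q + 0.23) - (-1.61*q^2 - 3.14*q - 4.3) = 5.29*q^2 + 2.56*q + 4.53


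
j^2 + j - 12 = (j - 3)*(j + 4)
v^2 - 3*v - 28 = (v - 7)*(v + 4)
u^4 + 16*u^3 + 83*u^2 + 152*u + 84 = (u + 1)*(u + 2)*(u + 6)*(u + 7)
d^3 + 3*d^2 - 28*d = d*(d - 4)*(d + 7)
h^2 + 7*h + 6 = (h + 1)*(h + 6)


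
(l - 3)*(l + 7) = l^2 + 4*l - 21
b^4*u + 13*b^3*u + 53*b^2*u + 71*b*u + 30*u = (b + 1)*(b + 5)*(b + 6)*(b*u + u)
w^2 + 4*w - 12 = (w - 2)*(w + 6)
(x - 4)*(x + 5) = x^2 + x - 20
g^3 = g^3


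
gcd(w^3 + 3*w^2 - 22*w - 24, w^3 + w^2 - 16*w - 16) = w^2 - 3*w - 4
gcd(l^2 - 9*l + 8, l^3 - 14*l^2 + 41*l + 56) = l - 8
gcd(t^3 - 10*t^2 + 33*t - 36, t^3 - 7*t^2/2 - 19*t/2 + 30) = t - 4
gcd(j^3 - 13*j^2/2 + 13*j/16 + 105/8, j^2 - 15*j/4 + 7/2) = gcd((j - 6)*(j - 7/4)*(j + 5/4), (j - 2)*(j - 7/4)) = j - 7/4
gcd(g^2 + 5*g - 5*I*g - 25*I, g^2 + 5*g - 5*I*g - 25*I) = g^2 + g*(5 - 5*I) - 25*I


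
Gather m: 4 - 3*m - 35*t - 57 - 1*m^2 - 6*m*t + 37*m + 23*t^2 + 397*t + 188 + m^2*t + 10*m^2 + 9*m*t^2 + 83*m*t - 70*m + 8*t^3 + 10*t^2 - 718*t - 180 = m^2*(t + 9) + m*(9*t^2 + 77*t - 36) + 8*t^3 + 33*t^2 - 356*t - 45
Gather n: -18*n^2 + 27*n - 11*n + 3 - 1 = -18*n^2 + 16*n + 2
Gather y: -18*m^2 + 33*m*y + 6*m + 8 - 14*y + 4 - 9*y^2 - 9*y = -18*m^2 + 6*m - 9*y^2 + y*(33*m - 23) + 12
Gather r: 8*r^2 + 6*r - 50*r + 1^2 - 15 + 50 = 8*r^2 - 44*r + 36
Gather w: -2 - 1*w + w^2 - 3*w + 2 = w^2 - 4*w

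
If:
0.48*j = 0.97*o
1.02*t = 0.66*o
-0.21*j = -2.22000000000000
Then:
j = 10.57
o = 5.23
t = 3.38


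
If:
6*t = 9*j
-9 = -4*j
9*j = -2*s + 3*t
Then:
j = 9/4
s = -81/16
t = 27/8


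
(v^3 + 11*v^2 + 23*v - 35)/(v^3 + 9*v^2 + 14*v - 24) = (v^2 + 12*v + 35)/(v^2 + 10*v + 24)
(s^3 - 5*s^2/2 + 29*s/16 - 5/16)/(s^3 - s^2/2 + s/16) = (4*s^2 - 9*s + 5)/(s*(4*s - 1))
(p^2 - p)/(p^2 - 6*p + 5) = p/(p - 5)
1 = 1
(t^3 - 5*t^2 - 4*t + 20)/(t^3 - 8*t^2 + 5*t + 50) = (t - 2)/(t - 5)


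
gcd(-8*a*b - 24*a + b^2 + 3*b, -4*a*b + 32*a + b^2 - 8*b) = 1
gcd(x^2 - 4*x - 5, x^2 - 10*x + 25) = x - 5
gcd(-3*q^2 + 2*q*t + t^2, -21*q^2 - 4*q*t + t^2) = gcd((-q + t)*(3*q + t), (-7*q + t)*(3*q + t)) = 3*q + t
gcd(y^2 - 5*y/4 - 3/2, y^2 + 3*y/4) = y + 3/4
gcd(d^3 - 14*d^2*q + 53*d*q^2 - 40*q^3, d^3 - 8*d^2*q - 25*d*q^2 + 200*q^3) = d^2 - 13*d*q + 40*q^2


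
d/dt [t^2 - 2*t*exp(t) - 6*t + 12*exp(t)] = -2*t*exp(t) + 2*t + 10*exp(t) - 6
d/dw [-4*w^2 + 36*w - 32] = 36 - 8*w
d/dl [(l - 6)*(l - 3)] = 2*l - 9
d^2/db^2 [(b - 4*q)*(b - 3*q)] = 2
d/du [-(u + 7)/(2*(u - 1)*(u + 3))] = (u^2 + 14*u + 17)/(2*(u^4 + 4*u^3 - 2*u^2 - 12*u + 9))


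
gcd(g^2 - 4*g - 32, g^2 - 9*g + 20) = 1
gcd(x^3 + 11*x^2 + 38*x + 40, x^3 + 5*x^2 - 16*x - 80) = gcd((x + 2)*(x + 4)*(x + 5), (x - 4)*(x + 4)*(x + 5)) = x^2 + 9*x + 20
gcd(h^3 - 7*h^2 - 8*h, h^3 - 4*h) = h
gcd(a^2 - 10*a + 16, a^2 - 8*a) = a - 8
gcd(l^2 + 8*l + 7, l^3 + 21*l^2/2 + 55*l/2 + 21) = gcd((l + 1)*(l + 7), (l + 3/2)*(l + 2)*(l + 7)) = l + 7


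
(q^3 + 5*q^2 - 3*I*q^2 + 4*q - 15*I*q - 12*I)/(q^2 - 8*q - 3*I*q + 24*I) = (q^2 + 5*q + 4)/(q - 8)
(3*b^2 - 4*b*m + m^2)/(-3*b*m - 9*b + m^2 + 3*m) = (-b + m)/(m + 3)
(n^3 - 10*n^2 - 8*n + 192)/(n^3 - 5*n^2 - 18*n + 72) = (n - 8)/(n - 3)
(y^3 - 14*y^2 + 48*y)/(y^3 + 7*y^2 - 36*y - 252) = y*(y - 8)/(y^2 + 13*y + 42)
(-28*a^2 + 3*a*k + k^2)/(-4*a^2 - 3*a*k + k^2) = (7*a + k)/(a + k)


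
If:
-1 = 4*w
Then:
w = -1/4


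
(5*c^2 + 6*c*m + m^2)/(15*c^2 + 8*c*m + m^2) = (c + m)/(3*c + m)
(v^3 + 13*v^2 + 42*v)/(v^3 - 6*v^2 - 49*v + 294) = v*(v + 6)/(v^2 - 13*v + 42)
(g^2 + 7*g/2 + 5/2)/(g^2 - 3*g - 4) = (g + 5/2)/(g - 4)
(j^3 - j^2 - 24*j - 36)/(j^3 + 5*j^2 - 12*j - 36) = (j^2 - 3*j - 18)/(j^2 + 3*j - 18)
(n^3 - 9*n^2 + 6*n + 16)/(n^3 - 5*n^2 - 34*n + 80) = (n + 1)/(n + 5)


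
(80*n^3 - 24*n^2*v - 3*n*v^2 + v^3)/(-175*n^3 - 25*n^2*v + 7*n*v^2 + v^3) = (16*n^2 - 8*n*v + v^2)/(-35*n^2 + 2*n*v + v^2)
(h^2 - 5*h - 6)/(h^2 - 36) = (h + 1)/(h + 6)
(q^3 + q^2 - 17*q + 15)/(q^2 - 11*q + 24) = (q^2 + 4*q - 5)/(q - 8)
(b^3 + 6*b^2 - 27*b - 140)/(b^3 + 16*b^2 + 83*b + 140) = (b - 5)/(b + 5)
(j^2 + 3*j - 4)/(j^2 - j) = (j + 4)/j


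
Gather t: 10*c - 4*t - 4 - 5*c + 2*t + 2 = 5*c - 2*t - 2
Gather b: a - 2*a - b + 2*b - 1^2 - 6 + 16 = -a + b + 9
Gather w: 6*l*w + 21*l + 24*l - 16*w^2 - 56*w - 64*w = 45*l - 16*w^2 + w*(6*l - 120)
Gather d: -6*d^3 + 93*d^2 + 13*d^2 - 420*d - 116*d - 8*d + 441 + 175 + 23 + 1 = -6*d^3 + 106*d^2 - 544*d + 640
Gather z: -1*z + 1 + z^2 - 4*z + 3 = z^2 - 5*z + 4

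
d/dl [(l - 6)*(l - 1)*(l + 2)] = 3*l^2 - 10*l - 8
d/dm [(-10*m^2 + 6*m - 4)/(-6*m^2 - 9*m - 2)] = 2*(63*m^2 - 4*m - 24)/(36*m^4 + 108*m^3 + 105*m^2 + 36*m + 4)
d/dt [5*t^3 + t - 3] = 15*t^2 + 1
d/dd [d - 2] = 1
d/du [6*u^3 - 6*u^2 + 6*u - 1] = 18*u^2 - 12*u + 6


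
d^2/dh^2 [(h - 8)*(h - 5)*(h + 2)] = 6*h - 22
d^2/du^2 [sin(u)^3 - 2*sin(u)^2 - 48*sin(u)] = -9*sin(u)^3 + 8*sin(u)^2 + 54*sin(u) - 4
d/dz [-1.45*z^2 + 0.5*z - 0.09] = 0.5 - 2.9*z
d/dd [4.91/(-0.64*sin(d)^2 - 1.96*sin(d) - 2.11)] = (6.2848*sin(d) + 9.6236)*cos(d)/(0.64*sin(d)^2 + 1.96*sin(d) + 2.11)^2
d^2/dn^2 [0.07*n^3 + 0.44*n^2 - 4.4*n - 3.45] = 0.42*n + 0.88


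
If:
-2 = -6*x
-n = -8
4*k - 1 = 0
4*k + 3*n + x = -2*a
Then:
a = -38/3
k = 1/4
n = 8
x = 1/3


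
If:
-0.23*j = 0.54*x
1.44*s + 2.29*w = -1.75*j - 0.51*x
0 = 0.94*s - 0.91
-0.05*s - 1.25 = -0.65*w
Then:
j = -3.89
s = 0.97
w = 2.00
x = 1.66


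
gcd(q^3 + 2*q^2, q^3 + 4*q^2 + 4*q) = q^2 + 2*q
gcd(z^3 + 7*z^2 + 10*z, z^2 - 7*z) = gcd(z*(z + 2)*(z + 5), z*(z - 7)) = z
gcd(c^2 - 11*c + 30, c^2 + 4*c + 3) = 1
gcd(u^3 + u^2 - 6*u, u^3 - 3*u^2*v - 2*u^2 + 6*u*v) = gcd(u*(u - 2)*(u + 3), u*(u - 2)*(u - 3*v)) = u^2 - 2*u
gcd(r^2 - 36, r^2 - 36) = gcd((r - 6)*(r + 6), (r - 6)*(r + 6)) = r^2 - 36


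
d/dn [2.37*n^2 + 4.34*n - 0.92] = 4.74*n + 4.34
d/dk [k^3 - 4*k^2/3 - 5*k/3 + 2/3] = 3*k^2 - 8*k/3 - 5/3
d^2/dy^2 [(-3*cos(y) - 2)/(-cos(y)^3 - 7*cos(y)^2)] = (-12*cos(y) - 81*tan(y)^4 - 283/cos(y) - 404/cos(y)^2 + 518/cos(y)^3 + 669/cos(y)^4)/(cos(y) + 7)^3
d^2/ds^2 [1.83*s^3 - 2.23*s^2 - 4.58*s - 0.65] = 10.98*s - 4.46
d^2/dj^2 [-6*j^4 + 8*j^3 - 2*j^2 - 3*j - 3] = -72*j^2 + 48*j - 4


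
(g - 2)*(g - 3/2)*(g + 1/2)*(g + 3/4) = g^4 - 9*g^3/4 - g^2 + 39*g/16 + 9/8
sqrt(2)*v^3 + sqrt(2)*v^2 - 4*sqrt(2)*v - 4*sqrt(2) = (v - 2)*(v + 2)*(sqrt(2)*v + sqrt(2))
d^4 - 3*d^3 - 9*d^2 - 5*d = d*(d - 5)*(d + 1)^2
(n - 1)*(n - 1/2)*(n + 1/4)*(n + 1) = n^4 - n^3/4 - 9*n^2/8 + n/4 + 1/8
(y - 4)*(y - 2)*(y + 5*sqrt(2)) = y^3 - 6*y^2 + 5*sqrt(2)*y^2 - 30*sqrt(2)*y + 8*y + 40*sqrt(2)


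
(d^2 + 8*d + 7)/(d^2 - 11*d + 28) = (d^2 + 8*d + 7)/(d^2 - 11*d + 28)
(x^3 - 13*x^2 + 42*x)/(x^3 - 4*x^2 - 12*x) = (x - 7)/(x + 2)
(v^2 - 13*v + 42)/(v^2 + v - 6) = (v^2 - 13*v + 42)/(v^2 + v - 6)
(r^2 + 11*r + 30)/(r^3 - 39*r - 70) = (r + 6)/(r^2 - 5*r - 14)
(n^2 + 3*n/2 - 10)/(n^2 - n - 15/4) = 2*(n + 4)/(2*n + 3)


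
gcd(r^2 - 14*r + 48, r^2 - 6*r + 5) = 1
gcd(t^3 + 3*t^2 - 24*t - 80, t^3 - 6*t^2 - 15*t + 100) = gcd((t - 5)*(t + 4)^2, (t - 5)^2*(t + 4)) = t^2 - t - 20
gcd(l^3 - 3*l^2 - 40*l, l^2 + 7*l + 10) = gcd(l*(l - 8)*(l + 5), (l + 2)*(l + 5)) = l + 5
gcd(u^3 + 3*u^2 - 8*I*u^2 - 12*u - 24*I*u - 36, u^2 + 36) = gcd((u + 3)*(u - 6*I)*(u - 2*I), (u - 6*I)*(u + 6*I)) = u - 6*I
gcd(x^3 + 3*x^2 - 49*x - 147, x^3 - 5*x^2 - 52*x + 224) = x + 7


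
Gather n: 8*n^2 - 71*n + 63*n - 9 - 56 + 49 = 8*n^2 - 8*n - 16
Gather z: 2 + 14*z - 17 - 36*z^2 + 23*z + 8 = -36*z^2 + 37*z - 7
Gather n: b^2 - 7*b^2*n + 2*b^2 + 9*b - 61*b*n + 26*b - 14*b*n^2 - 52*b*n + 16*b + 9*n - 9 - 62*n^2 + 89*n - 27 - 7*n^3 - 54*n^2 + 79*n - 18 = 3*b^2 + 51*b - 7*n^3 + n^2*(-14*b - 116) + n*(-7*b^2 - 113*b + 177) - 54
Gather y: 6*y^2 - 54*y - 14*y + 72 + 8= 6*y^2 - 68*y + 80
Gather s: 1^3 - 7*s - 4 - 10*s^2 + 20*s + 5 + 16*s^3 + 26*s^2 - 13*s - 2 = 16*s^3 + 16*s^2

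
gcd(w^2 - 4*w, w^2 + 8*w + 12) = 1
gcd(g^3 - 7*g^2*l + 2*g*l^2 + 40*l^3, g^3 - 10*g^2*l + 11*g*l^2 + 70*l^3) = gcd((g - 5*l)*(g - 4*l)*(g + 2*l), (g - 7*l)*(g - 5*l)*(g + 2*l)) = g^2 - 3*g*l - 10*l^2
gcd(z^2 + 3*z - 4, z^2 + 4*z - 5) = z - 1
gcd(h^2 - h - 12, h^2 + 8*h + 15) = h + 3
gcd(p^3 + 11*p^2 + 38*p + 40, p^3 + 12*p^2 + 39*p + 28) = p + 4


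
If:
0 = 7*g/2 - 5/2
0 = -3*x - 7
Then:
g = 5/7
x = -7/3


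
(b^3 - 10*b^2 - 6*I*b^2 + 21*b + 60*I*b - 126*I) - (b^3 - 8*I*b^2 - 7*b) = -10*b^2 + 2*I*b^2 + 28*b + 60*I*b - 126*I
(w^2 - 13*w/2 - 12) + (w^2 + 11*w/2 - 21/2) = 2*w^2 - w - 45/2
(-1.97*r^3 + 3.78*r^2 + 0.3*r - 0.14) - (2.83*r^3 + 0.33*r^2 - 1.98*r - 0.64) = -4.8*r^3 + 3.45*r^2 + 2.28*r + 0.5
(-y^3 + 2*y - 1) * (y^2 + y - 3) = -y^5 - y^4 + 5*y^3 + y^2 - 7*y + 3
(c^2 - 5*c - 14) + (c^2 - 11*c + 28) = 2*c^2 - 16*c + 14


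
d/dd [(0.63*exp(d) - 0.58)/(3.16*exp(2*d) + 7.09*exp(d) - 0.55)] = (-1.9908*exp(2*d) + 3.6656*exp(d) + 3.7657)*exp(d)/(9.9856*exp(4*d) + 44.8088*exp(3*d) + 46.7921*exp(2*d) - 7.799*exp(d) + 0.3025)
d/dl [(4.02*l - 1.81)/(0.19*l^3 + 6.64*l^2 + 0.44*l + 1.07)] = (-1.5276*l^3 - 25.6611*l^2 + 24.0368*l + 5.0978)/(0.0361*l^6 + 2.5232*l^5 + 44.2568*l^4 + 6.2498*l^3 + 14.4032*l^2 + 0.9416*l + 1.1449)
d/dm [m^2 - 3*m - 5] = 2*m - 3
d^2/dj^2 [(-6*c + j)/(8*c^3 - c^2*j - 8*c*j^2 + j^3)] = 2*(-(6*c - j)*(c^2 + 16*c*j - 3*j^2)^2 + (c^2 + 16*c*j - 3*j^2 - (6*c - j)*(8*c - 3*j))*(8*c^3 - c^2*j - 8*c*j^2 + j^3))/(8*c^3 - c^2*j - 8*c*j^2 + j^3)^3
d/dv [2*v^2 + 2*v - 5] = 4*v + 2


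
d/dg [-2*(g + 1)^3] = -6*(g + 1)^2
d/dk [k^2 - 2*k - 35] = 2*k - 2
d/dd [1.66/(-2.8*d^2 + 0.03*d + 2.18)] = (9.296*d - 0.0498)/(-2.8*d^2 + 0.03*d + 2.18)^2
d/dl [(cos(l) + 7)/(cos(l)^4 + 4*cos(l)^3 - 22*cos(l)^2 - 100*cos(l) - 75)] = (3*sin(l)^4 - 68*sin(l)^2 - 281*cos(l) + 9*cos(3*l) - 560)*sin(l)/((cos(l) - 5)^2*(cos(l) + 1)^2*(cos(l) + 3)^2*(cos(l) + 5)^2)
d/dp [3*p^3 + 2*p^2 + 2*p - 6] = 9*p^2 + 4*p + 2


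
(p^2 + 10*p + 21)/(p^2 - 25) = (p^2 + 10*p + 21)/(p^2 - 25)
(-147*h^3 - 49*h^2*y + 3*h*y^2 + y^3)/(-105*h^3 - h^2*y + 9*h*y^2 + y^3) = (-21*h^2 - 4*h*y + y^2)/(-15*h^2 + 2*h*y + y^2)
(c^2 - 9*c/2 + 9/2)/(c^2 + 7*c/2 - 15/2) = (c - 3)/(c + 5)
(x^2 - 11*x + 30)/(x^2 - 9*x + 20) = (x - 6)/(x - 4)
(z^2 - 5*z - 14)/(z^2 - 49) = (z + 2)/(z + 7)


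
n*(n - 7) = n^2 - 7*n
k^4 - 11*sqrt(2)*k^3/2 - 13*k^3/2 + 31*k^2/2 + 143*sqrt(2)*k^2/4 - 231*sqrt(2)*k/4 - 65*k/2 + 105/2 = (k - 7/2)*(k - 3)*(k - 5*sqrt(2))*(k - sqrt(2)/2)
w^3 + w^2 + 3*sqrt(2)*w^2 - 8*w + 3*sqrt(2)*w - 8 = (w + 1)*(w - sqrt(2))*(w + 4*sqrt(2))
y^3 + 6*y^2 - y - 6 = (y - 1)*(y + 1)*(y + 6)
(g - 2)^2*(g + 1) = g^3 - 3*g^2 + 4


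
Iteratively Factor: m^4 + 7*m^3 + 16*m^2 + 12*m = (m + 2)*(m^3 + 5*m^2 + 6*m) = (m + 2)^2*(m^2 + 3*m) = m*(m + 2)^2*(m + 3)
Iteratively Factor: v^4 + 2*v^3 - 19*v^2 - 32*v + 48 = (v + 3)*(v^3 - v^2 - 16*v + 16) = (v + 3)*(v + 4)*(v^2 - 5*v + 4) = (v - 4)*(v + 3)*(v + 4)*(v - 1)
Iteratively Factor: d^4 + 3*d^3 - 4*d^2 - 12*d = (d)*(d^3 + 3*d^2 - 4*d - 12) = d*(d + 2)*(d^2 + d - 6) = d*(d + 2)*(d + 3)*(d - 2)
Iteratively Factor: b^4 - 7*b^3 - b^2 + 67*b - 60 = (b - 4)*(b^3 - 3*b^2 - 13*b + 15) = (b - 5)*(b - 4)*(b^2 + 2*b - 3) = (b - 5)*(b - 4)*(b + 3)*(b - 1)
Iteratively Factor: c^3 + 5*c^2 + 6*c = (c + 2)*(c^2 + 3*c) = (c + 2)*(c + 3)*(c)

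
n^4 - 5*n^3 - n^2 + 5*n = n*(n - 5)*(n - 1)*(n + 1)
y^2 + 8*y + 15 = (y + 3)*(y + 5)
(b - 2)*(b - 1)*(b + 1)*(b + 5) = b^4 + 3*b^3 - 11*b^2 - 3*b + 10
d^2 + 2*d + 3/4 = (d + 1/2)*(d + 3/2)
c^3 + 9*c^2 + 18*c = c*(c + 3)*(c + 6)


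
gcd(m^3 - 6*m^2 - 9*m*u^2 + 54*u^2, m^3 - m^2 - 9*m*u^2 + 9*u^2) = -m^2 + 9*u^2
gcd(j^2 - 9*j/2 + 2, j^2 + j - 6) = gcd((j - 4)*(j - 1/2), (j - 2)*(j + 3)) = 1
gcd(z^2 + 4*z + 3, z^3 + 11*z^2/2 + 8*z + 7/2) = z + 1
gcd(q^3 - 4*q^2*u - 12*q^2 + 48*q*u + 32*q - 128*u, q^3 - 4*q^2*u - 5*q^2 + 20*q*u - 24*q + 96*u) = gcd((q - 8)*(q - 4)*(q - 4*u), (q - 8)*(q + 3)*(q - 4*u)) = q^2 - 4*q*u - 8*q + 32*u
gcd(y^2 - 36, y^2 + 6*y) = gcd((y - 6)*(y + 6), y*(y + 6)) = y + 6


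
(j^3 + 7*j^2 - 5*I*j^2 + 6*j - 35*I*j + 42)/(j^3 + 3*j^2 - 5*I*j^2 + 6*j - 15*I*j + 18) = (j + 7)/(j + 3)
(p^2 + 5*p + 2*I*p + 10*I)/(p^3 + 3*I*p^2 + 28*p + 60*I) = (p + 5)/(p^2 + I*p + 30)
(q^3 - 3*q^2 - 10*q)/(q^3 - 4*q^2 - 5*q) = (q + 2)/(q + 1)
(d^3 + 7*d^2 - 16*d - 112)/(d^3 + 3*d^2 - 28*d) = (d + 4)/d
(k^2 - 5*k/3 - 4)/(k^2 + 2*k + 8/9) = 3*(k - 3)/(3*k + 2)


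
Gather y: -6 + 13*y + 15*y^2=15*y^2 + 13*y - 6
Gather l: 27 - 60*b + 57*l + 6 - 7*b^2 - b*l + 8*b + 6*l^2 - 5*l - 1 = -7*b^2 - 52*b + 6*l^2 + l*(52 - b) + 32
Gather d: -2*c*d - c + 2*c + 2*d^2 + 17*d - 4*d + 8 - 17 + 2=c + 2*d^2 + d*(13 - 2*c) - 7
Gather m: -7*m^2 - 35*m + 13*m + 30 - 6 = -7*m^2 - 22*m + 24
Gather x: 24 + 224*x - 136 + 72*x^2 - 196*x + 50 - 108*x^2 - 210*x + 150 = -36*x^2 - 182*x + 88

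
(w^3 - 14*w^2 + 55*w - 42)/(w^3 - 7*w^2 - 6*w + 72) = (w^2 - 8*w + 7)/(w^2 - w - 12)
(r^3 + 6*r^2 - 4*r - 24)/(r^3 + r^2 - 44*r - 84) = (r - 2)/(r - 7)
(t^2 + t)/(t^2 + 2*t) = (t + 1)/(t + 2)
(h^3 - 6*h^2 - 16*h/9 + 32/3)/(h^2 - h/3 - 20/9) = (3*h^2 - 22*h + 24)/(3*h - 5)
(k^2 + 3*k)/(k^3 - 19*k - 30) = k/(k^2 - 3*k - 10)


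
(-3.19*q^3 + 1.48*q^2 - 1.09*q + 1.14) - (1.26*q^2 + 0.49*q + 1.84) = -3.19*q^3 + 0.22*q^2 - 1.58*q - 0.7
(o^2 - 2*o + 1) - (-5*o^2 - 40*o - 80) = 6*o^2 + 38*o + 81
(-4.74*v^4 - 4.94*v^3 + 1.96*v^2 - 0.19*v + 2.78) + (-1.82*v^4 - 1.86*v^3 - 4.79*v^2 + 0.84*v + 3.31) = -6.56*v^4 - 6.8*v^3 - 2.83*v^2 + 0.65*v + 6.09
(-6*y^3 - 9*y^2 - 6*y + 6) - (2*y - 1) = -6*y^3 - 9*y^2 - 8*y + 7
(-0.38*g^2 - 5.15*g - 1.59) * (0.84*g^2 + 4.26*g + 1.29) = -0.3192*g^4 - 5.9448*g^3 - 23.7648*g^2 - 13.4169*g - 2.0511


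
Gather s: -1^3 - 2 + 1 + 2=0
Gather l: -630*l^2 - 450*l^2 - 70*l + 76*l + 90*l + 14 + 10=-1080*l^2 + 96*l + 24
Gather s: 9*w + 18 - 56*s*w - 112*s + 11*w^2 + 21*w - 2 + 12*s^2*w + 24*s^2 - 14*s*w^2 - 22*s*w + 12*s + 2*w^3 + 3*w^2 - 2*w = s^2*(12*w + 24) + s*(-14*w^2 - 78*w - 100) + 2*w^3 + 14*w^2 + 28*w + 16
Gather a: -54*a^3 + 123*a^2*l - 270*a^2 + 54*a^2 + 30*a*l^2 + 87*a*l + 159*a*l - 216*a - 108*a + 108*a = -54*a^3 + a^2*(123*l - 216) + a*(30*l^2 + 246*l - 216)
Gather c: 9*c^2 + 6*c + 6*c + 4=9*c^2 + 12*c + 4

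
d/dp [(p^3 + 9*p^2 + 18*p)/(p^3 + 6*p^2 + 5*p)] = (-3*p^2 - 26*p - 63)/(p^4 + 12*p^3 + 46*p^2 + 60*p + 25)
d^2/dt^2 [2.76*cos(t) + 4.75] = -2.76*cos(t)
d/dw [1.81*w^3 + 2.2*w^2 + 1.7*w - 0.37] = 5.43*w^2 + 4.4*w + 1.7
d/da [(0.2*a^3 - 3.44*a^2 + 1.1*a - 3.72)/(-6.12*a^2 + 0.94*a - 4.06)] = (-1.224*a^4 + 0.375999999999998*a^3 + 1.0624*a^2 - 17.6*a - 0.9692)/(37.4544*a^4 - 11.5056*a^3 + 50.578*a^2 - 7.6328*a + 16.4836)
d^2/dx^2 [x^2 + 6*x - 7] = 2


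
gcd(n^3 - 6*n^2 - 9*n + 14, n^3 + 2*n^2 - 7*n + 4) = n - 1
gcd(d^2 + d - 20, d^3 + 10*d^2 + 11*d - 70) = d + 5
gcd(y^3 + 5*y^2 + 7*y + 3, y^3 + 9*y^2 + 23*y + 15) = y^2 + 4*y + 3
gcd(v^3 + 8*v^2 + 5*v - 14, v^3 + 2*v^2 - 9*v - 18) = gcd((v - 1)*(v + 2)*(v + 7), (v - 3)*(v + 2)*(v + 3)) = v + 2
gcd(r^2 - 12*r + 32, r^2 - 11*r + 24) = r - 8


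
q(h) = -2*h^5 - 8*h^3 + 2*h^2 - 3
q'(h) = -10*h^4 - 24*h^2 + 4*h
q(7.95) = -67409.71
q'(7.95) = -41430.62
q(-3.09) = 815.53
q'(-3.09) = -1153.18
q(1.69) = -63.47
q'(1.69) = -143.36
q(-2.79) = 524.41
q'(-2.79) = -803.90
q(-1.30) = 25.38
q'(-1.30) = -74.32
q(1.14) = -16.10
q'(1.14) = -43.52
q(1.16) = -17.00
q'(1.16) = -45.76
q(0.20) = -2.98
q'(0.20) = -0.18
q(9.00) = -123771.00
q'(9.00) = -67518.00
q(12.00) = -511203.00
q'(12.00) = -210768.00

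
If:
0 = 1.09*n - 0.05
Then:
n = 0.05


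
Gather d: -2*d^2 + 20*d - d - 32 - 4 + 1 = -2*d^2 + 19*d - 35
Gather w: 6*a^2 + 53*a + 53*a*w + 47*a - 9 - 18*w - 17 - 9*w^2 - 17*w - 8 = 6*a^2 + 100*a - 9*w^2 + w*(53*a - 35) - 34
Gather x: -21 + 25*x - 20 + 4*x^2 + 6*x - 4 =4*x^2 + 31*x - 45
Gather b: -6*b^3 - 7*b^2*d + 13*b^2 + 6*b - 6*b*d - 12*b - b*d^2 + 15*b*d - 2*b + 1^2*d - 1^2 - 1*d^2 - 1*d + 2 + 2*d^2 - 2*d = -6*b^3 + b^2*(13 - 7*d) + b*(-d^2 + 9*d - 8) + d^2 - 2*d + 1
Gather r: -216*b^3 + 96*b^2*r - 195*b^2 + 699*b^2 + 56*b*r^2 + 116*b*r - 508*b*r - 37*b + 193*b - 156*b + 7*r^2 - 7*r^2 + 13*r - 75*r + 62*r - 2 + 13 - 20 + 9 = -216*b^3 + 504*b^2 + 56*b*r^2 + r*(96*b^2 - 392*b)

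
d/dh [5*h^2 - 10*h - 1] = 10*h - 10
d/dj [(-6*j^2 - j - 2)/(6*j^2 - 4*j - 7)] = (30*j^2 + 108*j - 1)/(36*j^4 - 48*j^3 - 68*j^2 + 56*j + 49)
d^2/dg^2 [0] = 0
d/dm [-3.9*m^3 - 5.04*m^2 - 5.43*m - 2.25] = -11.7*m^2 - 10.08*m - 5.43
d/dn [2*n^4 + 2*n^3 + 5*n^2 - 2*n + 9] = 8*n^3 + 6*n^2 + 10*n - 2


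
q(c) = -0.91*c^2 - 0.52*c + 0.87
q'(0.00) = -0.52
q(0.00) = 0.87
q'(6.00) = -11.44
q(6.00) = -35.01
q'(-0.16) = -0.23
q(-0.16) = 0.93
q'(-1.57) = 2.34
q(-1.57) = -0.56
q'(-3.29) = 5.47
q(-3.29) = -7.27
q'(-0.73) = 0.81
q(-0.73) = 0.76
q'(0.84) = -2.05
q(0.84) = -0.21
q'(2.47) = -5.02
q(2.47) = -5.97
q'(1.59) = -3.41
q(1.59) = -2.26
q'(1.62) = -3.47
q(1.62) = -2.36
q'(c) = -1.82*c - 0.52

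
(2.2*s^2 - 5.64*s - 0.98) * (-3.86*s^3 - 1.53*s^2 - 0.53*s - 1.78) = -8.492*s^5 + 18.4044*s^4 + 11.246*s^3 + 0.5726*s^2 + 10.5586*s + 1.7444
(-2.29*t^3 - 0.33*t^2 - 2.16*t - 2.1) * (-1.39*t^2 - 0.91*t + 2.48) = 3.1831*t^5 + 2.5426*t^4 - 2.3765*t^3 + 4.0662*t^2 - 3.4458*t - 5.208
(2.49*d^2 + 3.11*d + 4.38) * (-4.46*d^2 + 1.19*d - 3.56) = -11.1054*d^4 - 10.9075*d^3 - 24.6983*d^2 - 5.8594*d - 15.5928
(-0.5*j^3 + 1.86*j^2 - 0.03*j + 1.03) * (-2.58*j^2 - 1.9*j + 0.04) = 1.29*j^5 - 3.8488*j^4 - 3.4766*j^3 - 2.526*j^2 - 1.9582*j + 0.0412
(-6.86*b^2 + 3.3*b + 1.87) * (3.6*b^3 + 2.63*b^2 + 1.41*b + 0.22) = -24.696*b^5 - 6.1618*b^4 + 5.7384*b^3 + 8.0619*b^2 + 3.3627*b + 0.4114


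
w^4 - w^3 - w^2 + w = w*(w - 1)^2*(w + 1)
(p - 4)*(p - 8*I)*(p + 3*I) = p^3 - 4*p^2 - 5*I*p^2 + 24*p + 20*I*p - 96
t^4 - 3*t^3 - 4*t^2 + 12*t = t*(t - 3)*(t - 2)*(t + 2)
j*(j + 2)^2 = j^3 + 4*j^2 + 4*j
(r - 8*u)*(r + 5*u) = r^2 - 3*r*u - 40*u^2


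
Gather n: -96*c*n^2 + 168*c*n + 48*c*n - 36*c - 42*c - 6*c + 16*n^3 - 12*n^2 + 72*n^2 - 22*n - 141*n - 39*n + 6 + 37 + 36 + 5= -84*c + 16*n^3 + n^2*(60 - 96*c) + n*(216*c - 202) + 84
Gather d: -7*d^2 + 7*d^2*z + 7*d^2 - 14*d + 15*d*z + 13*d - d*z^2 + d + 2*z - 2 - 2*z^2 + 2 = 7*d^2*z + d*(-z^2 + 15*z) - 2*z^2 + 2*z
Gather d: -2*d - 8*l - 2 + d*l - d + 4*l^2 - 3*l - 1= d*(l - 3) + 4*l^2 - 11*l - 3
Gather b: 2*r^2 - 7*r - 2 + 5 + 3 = 2*r^2 - 7*r + 6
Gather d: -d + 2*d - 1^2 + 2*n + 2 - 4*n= d - 2*n + 1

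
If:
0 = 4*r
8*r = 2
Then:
No Solution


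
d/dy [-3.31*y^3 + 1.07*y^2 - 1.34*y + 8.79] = -9.93*y^2 + 2.14*y - 1.34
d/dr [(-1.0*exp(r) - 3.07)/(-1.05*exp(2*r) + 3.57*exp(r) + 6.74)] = (-1.05*exp(2*r) - 6.447*exp(r) + 4.2199)*exp(r)/(1.1025*exp(4*r) - 7.497*exp(3*r) - 1.4091*exp(2*r) + 48.1236*exp(r) + 45.4276)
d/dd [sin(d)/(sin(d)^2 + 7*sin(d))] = -cos(d)/(sin(d) + 7)^2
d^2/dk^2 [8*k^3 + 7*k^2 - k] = 48*k + 14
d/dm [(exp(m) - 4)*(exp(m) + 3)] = (2*exp(m) - 1)*exp(m)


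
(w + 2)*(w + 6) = w^2 + 8*w + 12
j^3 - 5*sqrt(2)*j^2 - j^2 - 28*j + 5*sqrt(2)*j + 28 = (j - 1)*(j - 7*sqrt(2))*(j + 2*sqrt(2))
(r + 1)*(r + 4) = r^2 + 5*r + 4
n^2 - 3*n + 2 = (n - 2)*(n - 1)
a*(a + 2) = a^2 + 2*a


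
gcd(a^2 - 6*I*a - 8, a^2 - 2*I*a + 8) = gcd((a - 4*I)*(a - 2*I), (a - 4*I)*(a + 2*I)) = a - 4*I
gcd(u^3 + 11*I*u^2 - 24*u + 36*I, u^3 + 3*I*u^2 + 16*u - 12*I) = u^2 + 5*I*u + 6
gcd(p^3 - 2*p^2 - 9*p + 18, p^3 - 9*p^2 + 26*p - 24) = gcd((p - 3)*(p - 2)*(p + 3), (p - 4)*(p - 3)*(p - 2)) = p^2 - 5*p + 6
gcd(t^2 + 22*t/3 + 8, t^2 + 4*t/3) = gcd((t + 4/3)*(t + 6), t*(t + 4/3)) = t + 4/3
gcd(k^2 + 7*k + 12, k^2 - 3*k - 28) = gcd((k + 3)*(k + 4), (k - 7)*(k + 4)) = k + 4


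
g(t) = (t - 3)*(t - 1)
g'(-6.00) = -16.00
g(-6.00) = 63.00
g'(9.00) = 14.00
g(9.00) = 48.00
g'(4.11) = 4.22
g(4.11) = 3.45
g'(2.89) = 1.78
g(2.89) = -0.21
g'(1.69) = -0.62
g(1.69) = -0.90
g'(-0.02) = -4.04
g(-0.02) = 3.08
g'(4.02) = 4.04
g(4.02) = 3.08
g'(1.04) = -1.92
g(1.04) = -0.08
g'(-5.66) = -15.32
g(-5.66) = 57.68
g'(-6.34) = -16.68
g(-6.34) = 68.56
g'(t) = 2*t - 4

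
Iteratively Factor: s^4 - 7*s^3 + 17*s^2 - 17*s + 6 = (s - 3)*(s^3 - 4*s^2 + 5*s - 2) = (s - 3)*(s - 1)*(s^2 - 3*s + 2) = (s - 3)*(s - 2)*(s - 1)*(s - 1)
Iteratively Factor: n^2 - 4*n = (n)*(n - 4)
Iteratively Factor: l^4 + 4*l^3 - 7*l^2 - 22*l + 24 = (l + 4)*(l^3 - 7*l + 6) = (l - 1)*(l + 4)*(l^2 + l - 6) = (l - 1)*(l + 3)*(l + 4)*(l - 2)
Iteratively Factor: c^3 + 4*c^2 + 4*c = (c + 2)*(c^2 + 2*c) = (c + 2)^2*(c)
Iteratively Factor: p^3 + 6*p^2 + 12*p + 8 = (p + 2)*(p^2 + 4*p + 4) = (p + 2)^2*(p + 2)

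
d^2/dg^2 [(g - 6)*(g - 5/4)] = 2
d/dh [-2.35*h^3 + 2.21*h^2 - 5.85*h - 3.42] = -7.05*h^2 + 4.42*h - 5.85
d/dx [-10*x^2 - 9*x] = -20*x - 9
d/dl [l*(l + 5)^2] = (l + 5)*(3*l + 5)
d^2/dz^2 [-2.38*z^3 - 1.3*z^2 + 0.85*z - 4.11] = -14.28*z - 2.6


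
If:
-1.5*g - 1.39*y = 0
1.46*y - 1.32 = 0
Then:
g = -0.84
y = 0.90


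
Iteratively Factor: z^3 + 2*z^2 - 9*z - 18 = (z + 2)*(z^2 - 9) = (z + 2)*(z + 3)*(z - 3)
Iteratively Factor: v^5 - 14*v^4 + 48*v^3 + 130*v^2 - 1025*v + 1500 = (v - 5)*(v^4 - 9*v^3 + 3*v^2 + 145*v - 300) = (v - 5)^2*(v^3 - 4*v^2 - 17*v + 60) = (v - 5)^3*(v^2 + v - 12) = (v - 5)^3*(v + 4)*(v - 3)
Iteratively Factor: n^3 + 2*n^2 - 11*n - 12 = (n + 4)*(n^2 - 2*n - 3) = (n + 1)*(n + 4)*(n - 3)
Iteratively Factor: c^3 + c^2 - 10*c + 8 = (c + 4)*(c^2 - 3*c + 2) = (c - 1)*(c + 4)*(c - 2)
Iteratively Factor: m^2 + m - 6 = (m + 3)*(m - 2)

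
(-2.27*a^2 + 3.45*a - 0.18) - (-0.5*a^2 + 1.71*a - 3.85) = -1.77*a^2 + 1.74*a + 3.67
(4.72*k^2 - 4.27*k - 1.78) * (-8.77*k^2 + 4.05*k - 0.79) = -41.3944*k^4 + 56.5639*k^3 - 5.4117*k^2 - 3.8357*k + 1.4062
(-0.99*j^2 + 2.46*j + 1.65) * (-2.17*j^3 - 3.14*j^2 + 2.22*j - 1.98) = 2.1483*j^5 - 2.2296*j^4 - 13.5027*j^3 + 2.2404*j^2 - 1.2078*j - 3.267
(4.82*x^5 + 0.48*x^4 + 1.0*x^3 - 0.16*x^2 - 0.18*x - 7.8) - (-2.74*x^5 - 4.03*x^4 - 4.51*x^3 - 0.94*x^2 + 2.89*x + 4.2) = 7.56*x^5 + 4.51*x^4 + 5.51*x^3 + 0.78*x^2 - 3.07*x - 12.0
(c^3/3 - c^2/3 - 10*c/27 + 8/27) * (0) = 0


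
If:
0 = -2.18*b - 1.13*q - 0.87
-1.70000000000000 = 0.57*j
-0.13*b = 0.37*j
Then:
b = 8.49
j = -2.98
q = -17.15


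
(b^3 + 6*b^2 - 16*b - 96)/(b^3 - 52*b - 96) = (b^2 - 16)/(b^2 - 6*b - 16)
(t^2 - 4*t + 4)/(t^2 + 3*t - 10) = (t - 2)/(t + 5)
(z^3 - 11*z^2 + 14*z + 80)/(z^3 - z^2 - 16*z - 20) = (z - 8)/(z + 2)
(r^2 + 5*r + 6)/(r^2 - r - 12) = (r + 2)/(r - 4)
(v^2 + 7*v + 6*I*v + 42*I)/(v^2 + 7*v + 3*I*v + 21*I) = (v + 6*I)/(v + 3*I)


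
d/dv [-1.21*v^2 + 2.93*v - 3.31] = 2.93 - 2.42*v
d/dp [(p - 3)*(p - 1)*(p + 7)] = 3*p^2 + 6*p - 25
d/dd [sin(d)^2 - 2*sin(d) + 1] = 2*(sin(d) - 1)*cos(d)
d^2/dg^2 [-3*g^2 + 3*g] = -6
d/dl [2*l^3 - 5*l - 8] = 6*l^2 - 5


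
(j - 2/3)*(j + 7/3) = j^2 + 5*j/3 - 14/9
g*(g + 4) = g^2 + 4*g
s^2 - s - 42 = (s - 7)*(s + 6)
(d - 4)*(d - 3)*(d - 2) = d^3 - 9*d^2 + 26*d - 24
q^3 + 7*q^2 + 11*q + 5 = (q + 1)^2*(q + 5)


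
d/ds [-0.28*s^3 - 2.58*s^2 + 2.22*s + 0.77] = -0.84*s^2 - 5.16*s + 2.22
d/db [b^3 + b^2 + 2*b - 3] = 3*b^2 + 2*b + 2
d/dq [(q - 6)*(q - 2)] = 2*q - 8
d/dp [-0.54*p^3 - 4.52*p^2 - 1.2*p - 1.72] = -1.62*p^2 - 9.04*p - 1.2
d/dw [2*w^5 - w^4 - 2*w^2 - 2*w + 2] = 10*w^4 - 4*w^3 - 4*w - 2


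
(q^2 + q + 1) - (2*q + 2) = q^2 - q - 1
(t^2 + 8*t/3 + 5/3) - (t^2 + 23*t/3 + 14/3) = -5*t - 3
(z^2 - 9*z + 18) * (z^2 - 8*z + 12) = z^4 - 17*z^3 + 102*z^2 - 252*z + 216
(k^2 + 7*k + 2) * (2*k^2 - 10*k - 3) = 2*k^4 + 4*k^3 - 69*k^2 - 41*k - 6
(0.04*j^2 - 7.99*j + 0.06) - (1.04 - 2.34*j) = 0.04*j^2 - 5.65*j - 0.98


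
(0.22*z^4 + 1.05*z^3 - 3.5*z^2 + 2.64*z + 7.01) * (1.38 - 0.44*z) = -0.0968*z^5 - 0.1584*z^4 + 2.989*z^3 - 5.9916*z^2 + 0.5588*z + 9.6738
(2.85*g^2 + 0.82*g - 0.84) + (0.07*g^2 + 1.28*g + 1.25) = 2.92*g^2 + 2.1*g + 0.41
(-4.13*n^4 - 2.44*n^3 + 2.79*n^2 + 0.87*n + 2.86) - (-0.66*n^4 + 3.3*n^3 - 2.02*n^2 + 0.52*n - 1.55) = -3.47*n^4 - 5.74*n^3 + 4.81*n^2 + 0.35*n + 4.41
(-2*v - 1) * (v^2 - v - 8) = -2*v^3 + v^2 + 17*v + 8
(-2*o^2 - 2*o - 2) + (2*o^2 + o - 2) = -o - 4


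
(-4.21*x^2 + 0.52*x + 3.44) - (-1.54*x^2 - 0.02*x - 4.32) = -2.67*x^2 + 0.54*x + 7.76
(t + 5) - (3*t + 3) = 2 - 2*t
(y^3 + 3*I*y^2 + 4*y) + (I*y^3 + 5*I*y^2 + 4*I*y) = y^3 + I*y^3 + 8*I*y^2 + 4*y + 4*I*y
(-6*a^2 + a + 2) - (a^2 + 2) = -7*a^2 + a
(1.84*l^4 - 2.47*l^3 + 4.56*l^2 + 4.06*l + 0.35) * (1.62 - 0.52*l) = -0.9568*l^5 + 4.2652*l^4 - 6.3726*l^3 + 5.276*l^2 + 6.3952*l + 0.567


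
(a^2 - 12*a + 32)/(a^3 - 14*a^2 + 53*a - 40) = (a - 4)/(a^2 - 6*a + 5)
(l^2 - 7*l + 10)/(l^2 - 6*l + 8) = (l - 5)/(l - 4)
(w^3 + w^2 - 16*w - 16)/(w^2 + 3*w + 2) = (w^2 - 16)/(w + 2)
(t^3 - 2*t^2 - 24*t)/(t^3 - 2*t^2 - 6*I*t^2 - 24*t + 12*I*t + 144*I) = t/(t - 6*I)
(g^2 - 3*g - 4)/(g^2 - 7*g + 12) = (g + 1)/(g - 3)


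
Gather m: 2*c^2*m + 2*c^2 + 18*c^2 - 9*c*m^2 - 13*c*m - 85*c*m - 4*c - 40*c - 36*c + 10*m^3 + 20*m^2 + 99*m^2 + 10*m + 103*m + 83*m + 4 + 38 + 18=20*c^2 - 80*c + 10*m^3 + m^2*(119 - 9*c) + m*(2*c^2 - 98*c + 196) + 60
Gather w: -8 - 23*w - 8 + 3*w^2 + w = 3*w^2 - 22*w - 16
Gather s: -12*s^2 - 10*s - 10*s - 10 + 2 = -12*s^2 - 20*s - 8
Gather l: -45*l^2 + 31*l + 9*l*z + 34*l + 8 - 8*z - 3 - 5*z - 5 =-45*l^2 + l*(9*z + 65) - 13*z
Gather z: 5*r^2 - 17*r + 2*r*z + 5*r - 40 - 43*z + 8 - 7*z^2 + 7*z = 5*r^2 - 12*r - 7*z^2 + z*(2*r - 36) - 32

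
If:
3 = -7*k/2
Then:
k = -6/7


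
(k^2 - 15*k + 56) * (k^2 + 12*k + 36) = k^4 - 3*k^3 - 88*k^2 + 132*k + 2016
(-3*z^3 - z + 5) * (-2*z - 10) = 6*z^4 + 30*z^3 + 2*z^2 - 50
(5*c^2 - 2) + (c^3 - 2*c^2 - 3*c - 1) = c^3 + 3*c^2 - 3*c - 3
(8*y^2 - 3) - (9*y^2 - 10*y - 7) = -y^2 + 10*y + 4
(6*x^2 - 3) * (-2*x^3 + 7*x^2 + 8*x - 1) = -12*x^5 + 42*x^4 + 54*x^3 - 27*x^2 - 24*x + 3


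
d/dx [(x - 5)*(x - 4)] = 2*x - 9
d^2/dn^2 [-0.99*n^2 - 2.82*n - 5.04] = -1.98000000000000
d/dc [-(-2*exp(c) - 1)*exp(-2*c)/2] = -(exp(c) + 1)*exp(-2*c)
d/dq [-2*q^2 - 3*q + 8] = -4*q - 3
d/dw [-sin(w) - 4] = -cos(w)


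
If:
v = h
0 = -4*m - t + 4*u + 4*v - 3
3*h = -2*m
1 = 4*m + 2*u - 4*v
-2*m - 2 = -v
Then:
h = 1/2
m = -3/4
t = 14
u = 3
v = 1/2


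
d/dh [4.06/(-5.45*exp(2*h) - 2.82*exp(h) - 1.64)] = (44.254*exp(h) + 11.4492)*exp(h)/(5.45*exp(2*h) + 2.82*exp(h) + 1.64)^2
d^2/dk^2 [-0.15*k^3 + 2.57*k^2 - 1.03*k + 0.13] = 5.14 - 0.9*k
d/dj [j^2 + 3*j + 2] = 2*j + 3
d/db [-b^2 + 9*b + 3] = 9 - 2*b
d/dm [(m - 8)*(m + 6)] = 2*m - 2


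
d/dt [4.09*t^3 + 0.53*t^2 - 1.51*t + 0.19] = 12.27*t^2 + 1.06*t - 1.51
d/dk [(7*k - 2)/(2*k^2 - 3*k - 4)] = 2*(-7*k^2 + 4*k - 17)/(4*k^4 - 12*k^3 - 7*k^2 + 24*k + 16)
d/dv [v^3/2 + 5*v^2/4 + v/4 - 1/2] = 3*v^2/2 + 5*v/2 + 1/4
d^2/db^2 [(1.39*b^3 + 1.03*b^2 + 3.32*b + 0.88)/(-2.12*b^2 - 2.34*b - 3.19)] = (-16.0451519999999*b^3 - 44.191092*b^2 + 23.653278*b + 30.86765)/(9.528128*b^6 + 31.550688*b^5 + 77.836224*b^4 + 107.762616*b^3 + 117.121488*b^2 + 71.436222*b + 32.461759)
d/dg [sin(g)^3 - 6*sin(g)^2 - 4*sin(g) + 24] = (3*sin(g)^2 - 12*sin(g) - 4)*cos(g)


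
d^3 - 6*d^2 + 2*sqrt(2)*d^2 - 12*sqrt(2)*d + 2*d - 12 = (d - 6)*(d + sqrt(2))^2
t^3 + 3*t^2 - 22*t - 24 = (t - 4)*(t + 1)*(t + 6)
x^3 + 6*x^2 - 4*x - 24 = (x - 2)*(x + 2)*(x + 6)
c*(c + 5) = c^2 + 5*c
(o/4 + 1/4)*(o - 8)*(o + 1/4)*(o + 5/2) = o^4/4 - 17*o^3/16 - 213*o^2/32 - 211*o/32 - 5/4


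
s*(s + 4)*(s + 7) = s^3 + 11*s^2 + 28*s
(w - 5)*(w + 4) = w^2 - w - 20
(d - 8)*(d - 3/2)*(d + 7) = d^3 - 5*d^2/2 - 109*d/2 + 84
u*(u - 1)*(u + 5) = u^3 + 4*u^2 - 5*u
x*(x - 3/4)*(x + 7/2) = x^3 + 11*x^2/4 - 21*x/8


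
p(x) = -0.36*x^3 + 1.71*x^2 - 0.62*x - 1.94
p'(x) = -1.08*x^2 + 3.42*x - 0.62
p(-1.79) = 6.71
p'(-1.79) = -10.20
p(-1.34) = 2.83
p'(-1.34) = -7.14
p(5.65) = -15.79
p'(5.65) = -15.77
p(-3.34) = 32.62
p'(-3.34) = -24.09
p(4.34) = -1.85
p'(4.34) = -6.12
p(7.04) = -47.16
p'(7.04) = -30.07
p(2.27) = 1.25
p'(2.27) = 1.58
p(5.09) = -8.27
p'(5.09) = -11.19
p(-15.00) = 1607.11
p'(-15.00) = -294.92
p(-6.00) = 141.10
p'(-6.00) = -60.02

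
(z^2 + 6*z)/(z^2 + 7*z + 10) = z*(z + 6)/(z^2 + 7*z + 10)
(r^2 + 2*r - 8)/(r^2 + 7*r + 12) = (r - 2)/(r + 3)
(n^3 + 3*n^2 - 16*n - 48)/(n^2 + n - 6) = (n^2 - 16)/(n - 2)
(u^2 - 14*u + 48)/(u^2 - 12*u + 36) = (u - 8)/(u - 6)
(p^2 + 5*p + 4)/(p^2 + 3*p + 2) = (p + 4)/(p + 2)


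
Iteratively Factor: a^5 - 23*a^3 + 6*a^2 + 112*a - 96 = (a + 3)*(a^4 - 3*a^3 - 14*a^2 + 48*a - 32) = (a + 3)*(a + 4)*(a^3 - 7*a^2 + 14*a - 8) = (a - 1)*(a + 3)*(a + 4)*(a^2 - 6*a + 8) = (a - 2)*(a - 1)*(a + 3)*(a + 4)*(a - 4)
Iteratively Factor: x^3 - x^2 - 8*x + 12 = (x + 3)*(x^2 - 4*x + 4) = (x - 2)*(x + 3)*(x - 2)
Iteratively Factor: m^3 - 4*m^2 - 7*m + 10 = (m - 5)*(m^2 + m - 2) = (m - 5)*(m - 1)*(m + 2)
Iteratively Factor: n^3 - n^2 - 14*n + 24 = (n - 3)*(n^2 + 2*n - 8) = (n - 3)*(n - 2)*(n + 4)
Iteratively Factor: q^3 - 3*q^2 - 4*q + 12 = (q + 2)*(q^2 - 5*q + 6) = (q - 2)*(q + 2)*(q - 3)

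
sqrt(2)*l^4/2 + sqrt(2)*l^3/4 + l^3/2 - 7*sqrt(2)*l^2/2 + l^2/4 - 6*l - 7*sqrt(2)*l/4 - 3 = (l + 1/2)*(l - 2*sqrt(2))*(l + 3*sqrt(2)/2)*(sqrt(2)*l/2 + 1)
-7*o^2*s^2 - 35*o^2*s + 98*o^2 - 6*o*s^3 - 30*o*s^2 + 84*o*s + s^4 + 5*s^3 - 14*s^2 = (-7*o + s)*(o + s)*(s - 2)*(s + 7)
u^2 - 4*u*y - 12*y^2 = (u - 6*y)*(u + 2*y)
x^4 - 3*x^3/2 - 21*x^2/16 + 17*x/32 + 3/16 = (x - 2)*(x - 1/2)*(x + 1/4)*(x + 3/4)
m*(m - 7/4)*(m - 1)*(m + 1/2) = m^4 - 9*m^3/4 + 3*m^2/8 + 7*m/8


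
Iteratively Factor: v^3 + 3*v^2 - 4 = (v + 2)*(v^2 + v - 2) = (v - 1)*(v + 2)*(v + 2)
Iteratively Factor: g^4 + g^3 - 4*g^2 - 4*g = (g + 1)*(g^3 - 4*g) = g*(g + 1)*(g^2 - 4) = g*(g + 1)*(g + 2)*(g - 2)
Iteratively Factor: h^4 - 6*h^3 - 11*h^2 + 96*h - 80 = (h - 4)*(h^3 - 2*h^2 - 19*h + 20) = (h - 5)*(h - 4)*(h^2 + 3*h - 4) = (h - 5)*(h - 4)*(h - 1)*(h + 4)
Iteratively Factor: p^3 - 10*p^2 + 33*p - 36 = (p - 3)*(p^2 - 7*p + 12) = (p - 3)^2*(p - 4)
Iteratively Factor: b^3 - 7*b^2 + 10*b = (b - 5)*(b^2 - 2*b) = b*(b - 5)*(b - 2)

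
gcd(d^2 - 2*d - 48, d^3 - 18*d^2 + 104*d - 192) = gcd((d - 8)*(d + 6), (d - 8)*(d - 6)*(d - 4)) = d - 8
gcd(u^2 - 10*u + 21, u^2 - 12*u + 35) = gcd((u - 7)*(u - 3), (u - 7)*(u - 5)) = u - 7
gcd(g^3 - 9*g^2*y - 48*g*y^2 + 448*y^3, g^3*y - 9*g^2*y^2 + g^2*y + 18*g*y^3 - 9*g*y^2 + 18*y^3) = 1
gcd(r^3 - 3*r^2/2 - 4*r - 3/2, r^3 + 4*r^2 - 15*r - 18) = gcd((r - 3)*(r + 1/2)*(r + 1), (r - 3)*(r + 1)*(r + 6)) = r^2 - 2*r - 3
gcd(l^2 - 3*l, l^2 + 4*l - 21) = l - 3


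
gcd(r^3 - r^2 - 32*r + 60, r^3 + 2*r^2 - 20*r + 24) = r^2 + 4*r - 12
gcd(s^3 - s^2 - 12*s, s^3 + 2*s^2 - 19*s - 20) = s - 4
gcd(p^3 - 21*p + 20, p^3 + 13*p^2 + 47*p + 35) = p + 5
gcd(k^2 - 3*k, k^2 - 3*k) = k^2 - 3*k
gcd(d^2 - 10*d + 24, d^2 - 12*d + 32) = d - 4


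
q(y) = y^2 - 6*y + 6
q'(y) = 2*y - 6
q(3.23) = -2.95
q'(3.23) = 0.46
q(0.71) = 2.24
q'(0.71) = -4.58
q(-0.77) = 11.21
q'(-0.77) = -7.54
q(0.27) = 4.45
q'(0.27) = -5.46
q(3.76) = -2.42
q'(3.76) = 1.52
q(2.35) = -2.58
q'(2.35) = -1.30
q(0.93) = 1.28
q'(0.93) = -4.14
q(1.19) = 0.28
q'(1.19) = -3.62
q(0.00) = 6.00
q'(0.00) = -6.00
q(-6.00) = 78.00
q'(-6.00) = -18.00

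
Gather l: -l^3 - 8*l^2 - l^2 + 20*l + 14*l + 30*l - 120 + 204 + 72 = -l^3 - 9*l^2 + 64*l + 156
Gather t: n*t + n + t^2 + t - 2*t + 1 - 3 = n + t^2 + t*(n - 1) - 2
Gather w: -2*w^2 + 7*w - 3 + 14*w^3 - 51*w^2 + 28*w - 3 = 14*w^3 - 53*w^2 + 35*w - 6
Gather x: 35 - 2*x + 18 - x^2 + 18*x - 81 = -x^2 + 16*x - 28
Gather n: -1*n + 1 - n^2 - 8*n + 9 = -n^2 - 9*n + 10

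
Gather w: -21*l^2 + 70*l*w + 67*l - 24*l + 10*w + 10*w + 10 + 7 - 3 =-21*l^2 + 43*l + w*(70*l + 20) + 14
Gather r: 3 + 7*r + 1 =7*r + 4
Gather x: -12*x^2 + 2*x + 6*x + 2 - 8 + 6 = -12*x^2 + 8*x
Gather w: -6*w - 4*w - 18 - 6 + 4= -10*w - 20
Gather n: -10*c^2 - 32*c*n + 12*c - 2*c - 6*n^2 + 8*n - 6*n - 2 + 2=-10*c^2 + 10*c - 6*n^2 + n*(2 - 32*c)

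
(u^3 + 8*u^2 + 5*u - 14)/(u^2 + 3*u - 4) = (u^2 + 9*u + 14)/(u + 4)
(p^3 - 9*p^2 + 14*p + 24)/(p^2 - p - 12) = (p^2 - 5*p - 6)/(p + 3)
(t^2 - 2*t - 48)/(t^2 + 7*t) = (t^2 - 2*t - 48)/(t*(t + 7))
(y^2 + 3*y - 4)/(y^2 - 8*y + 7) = (y + 4)/(y - 7)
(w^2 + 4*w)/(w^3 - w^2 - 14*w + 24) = w/(w^2 - 5*w + 6)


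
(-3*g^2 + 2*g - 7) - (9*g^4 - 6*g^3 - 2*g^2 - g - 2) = -9*g^4 + 6*g^3 - g^2 + 3*g - 5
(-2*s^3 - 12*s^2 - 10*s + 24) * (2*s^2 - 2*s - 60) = -4*s^5 - 20*s^4 + 124*s^3 + 788*s^2 + 552*s - 1440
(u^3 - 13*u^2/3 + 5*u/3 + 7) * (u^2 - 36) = u^5 - 13*u^4/3 - 103*u^3/3 + 163*u^2 - 60*u - 252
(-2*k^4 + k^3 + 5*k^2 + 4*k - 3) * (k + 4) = -2*k^5 - 7*k^4 + 9*k^3 + 24*k^2 + 13*k - 12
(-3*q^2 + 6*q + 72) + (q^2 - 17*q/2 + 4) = -2*q^2 - 5*q/2 + 76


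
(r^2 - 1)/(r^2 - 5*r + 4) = (r + 1)/(r - 4)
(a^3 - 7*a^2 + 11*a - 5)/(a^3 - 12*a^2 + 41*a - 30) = (a - 1)/(a - 6)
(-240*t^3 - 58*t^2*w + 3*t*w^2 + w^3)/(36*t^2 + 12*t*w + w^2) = (-40*t^2 - 3*t*w + w^2)/(6*t + w)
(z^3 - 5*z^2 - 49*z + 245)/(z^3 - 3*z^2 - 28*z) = (z^2 + 2*z - 35)/(z*(z + 4))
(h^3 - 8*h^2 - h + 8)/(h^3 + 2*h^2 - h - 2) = (h - 8)/(h + 2)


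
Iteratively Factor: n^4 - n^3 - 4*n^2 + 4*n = (n)*(n^3 - n^2 - 4*n + 4) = n*(n + 2)*(n^2 - 3*n + 2) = n*(n - 2)*(n + 2)*(n - 1)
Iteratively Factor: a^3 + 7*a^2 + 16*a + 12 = (a + 2)*(a^2 + 5*a + 6) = (a + 2)^2*(a + 3)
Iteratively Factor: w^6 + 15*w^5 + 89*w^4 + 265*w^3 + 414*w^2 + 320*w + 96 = (w + 1)*(w^5 + 14*w^4 + 75*w^3 + 190*w^2 + 224*w + 96) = (w + 1)^2*(w^4 + 13*w^3 + 62*w^2 + 128*w + 96) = (w + 1)^2*(w + 3)*(w^3 + 10*w^2 + 32*w + 32) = (w + 1)^2*(w + 3)*(w + 4)*(w^2 + 6*w + 8) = (w + 1)^2*(w + 3)*(w + 4)^2*(w + 2)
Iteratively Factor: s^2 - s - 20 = (s - 5)*(s + 4)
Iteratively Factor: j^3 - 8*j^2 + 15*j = (j - 5)*(j^2 - 3*j) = (j - 5)*(j - 3)*(j)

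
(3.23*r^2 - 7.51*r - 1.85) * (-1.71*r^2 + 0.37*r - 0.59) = -5.5233*r^4 + 14.0372*r^3 - 1.5209*r^2 + 3.7464*r + 1.0915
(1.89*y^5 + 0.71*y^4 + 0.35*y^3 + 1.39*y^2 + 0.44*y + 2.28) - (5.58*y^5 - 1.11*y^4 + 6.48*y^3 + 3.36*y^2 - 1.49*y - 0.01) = -3.69*y^5 + 1.82*y^4 - 6.13*y^3 - 1.97*y^2 + 1.93*y + 2.29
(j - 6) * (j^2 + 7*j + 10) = j^3 + j^2 - 32*j - 60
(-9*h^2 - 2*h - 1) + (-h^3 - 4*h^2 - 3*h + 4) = -h^3 - 13*h^2 - 5*h + 3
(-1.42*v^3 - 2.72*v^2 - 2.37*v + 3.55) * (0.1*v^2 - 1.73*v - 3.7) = -0.142*v^5 + 2.1846*v^4 + 9.7226*v^3 + 14.5191*v^2 + 2.6275*v - 13.135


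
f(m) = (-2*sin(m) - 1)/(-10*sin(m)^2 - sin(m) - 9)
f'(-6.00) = 0.09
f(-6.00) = 0.15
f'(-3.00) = -0.23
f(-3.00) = 0.08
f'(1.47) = -0.01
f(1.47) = 0.15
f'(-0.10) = 0.23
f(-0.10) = 0.09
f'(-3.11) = -0.22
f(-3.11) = 0.10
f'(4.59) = -0.01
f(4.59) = -0.06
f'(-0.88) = 0.07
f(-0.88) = -0.04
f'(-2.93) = -0.23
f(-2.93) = 0.06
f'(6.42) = 0.16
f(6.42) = 0.14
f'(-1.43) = 0.01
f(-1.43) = -0.06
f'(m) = (20*sin(m)*cos(m) + cos(m))*(-2*sin(m) - 1)/(-10*sin(m)^2 - sin(m) - 9)^2 - 2*cos(m)/(-10*sin(m)^2 - sin(m) - 9) = (-20*sin(m)^2 - 20*sin(m) + 17)*cos(m)/(10*sin(m)^2 + sin(m) + 9)^2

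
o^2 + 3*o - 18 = (o - 3)*(o + 6)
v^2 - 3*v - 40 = (v - 8)*(v + 5)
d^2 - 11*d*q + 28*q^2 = (d - 7*q)*(d - 4*q)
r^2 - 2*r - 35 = (r - 7)*(r + 5)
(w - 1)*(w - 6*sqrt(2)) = w^2 - 6*sqrt(2)*w - w + 6*sqrt(2)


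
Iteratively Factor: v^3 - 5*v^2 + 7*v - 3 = (v - 1)*(v^2 - 4*v + 3) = (v - 1)^2*(v - 3)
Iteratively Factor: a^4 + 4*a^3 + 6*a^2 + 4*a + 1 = (a + 1)*(a^3 + 3*a^2 + 3*a + 1) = (a + 1)^2*(a^2 + 2*a + 1) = (a + 1)^3*(a + 1)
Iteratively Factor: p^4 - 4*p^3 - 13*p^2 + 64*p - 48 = (p + 4)*(p^3 - 8*p^2 + 19*p - 12) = (p - 4)*(p + 4)*(p^2 - 4*p + 3) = (p - 4)*(p - 1)*(p + 4)*(p - 3)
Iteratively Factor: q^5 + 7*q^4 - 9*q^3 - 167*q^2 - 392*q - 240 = (q - 5)*(q^4 + 12*q^3 + 51*q^2 + 88*q + 48) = (q - 5)*(q + 1)*(q^3 + 11*q^2 + 40*q + 48) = (q - 5)*(q + 1)*(q + 4)*(q^2 + 7*q + 12) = (q - 5)*(q + 1)*(q + 4)^2*(q + 3)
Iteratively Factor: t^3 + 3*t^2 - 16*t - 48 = (t + 3)*(t^2 - 16) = (t - 4)*(t + 3)*(t + 4)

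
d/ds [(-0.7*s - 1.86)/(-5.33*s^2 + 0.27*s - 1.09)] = (-3.731*s^2 - 19.8276*s + 1.2652)/(28.4089*s^4 - 2.8782*s^3 + 11.6923*s^2 - 0.5886*s + 1.1881)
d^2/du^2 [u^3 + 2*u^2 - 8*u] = 6*u + 4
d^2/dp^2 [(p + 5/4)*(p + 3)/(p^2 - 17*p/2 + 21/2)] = 6*(34*p^3 - 54*p^2 - 612*p + 1923)/(8*p^6 - 204*p^5 + 1986*p^4 - 9197*p^3 + 20853*p^2 - 22491*p + 9261)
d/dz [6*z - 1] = 6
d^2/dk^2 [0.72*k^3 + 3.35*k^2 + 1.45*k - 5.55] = 4.32*k + 6.7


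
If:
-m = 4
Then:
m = -4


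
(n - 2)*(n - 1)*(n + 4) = n^3 + n^2 - 10*n + 8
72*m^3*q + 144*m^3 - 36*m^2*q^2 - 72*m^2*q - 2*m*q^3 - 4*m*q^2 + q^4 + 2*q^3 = (-6*m + q)*(-2*m + q)*(6*m + q)*(q + 2)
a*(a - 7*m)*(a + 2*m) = a^3 - 5*a^2*m - 14*a*m^2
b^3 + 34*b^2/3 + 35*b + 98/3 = (b + 2)*(b + 7/3)*(b + 7)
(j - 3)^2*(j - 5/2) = j^3 - 17*j^2/2 + 24*j - 45/2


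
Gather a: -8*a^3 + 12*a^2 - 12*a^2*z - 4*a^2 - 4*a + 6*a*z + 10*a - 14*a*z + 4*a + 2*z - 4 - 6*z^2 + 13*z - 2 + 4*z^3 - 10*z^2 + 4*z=-8*a^3 + a^2*(8 - 12*z) + a*(10 - 8*z) + 4*z^3 - 16*z^2 + 19*z - 6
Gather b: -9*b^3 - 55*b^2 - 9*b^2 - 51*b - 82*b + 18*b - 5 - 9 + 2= -9*b^3 - 64*b^2 - 115*b - 12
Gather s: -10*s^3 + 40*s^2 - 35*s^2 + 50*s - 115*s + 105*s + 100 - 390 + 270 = -10*s^3 + 5*s^2 + 40*s - 20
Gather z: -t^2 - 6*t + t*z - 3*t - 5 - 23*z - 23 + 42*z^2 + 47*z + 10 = -t^2 - 9*t + 42*z^2 + z*(t + 24) - 18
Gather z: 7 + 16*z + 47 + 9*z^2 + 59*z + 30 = 9*z^2 + 75*z + 84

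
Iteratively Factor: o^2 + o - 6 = (o - 2)*(o + 3)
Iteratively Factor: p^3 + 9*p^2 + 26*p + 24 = (p + 4)*(p^2 + 5*p + 6) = (p + 3)*(p + 4)*(p + 2)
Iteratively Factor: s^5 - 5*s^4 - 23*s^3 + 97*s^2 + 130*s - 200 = (s - 5)*(s^4 - 23*s^2 - 18*s + 40) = (s - 5)*(s + 2)*(s^3 - 2*s^2 - 19*s + 20) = (s - 5)*(s + 2)*(s + 4)*(s^2 - 6*s + 5) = (s - 5)^2*(s + 2)*(s + 4)*(s - 1)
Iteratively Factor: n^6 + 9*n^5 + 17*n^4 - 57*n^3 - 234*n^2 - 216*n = (n)*(n^5 + 9*n^4 + 17*n^3 - 57*n^2 - 234*n - 216) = n*(n + 4)*(n^4 + 5*n^3 - 3*n^2 - 45*n - 54) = n*(n + 3)*(n + 4)*(n^3 + 2*n^2 - 9*n - 18) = n*(n + 3)^2*(n + 4)*(n^2 - n - 6) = n*(n - 3)*(n + 3)^2*(n + 4)*(n + 2)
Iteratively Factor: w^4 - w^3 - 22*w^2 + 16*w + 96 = (w - 4)*(w^3 + 3*w^2 - 10*w - 24) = (w - 4)*(w - 3)*(w^2 + 6*w + 8) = (w - 4)*(w - 3)*(w + 4)*(w + 2)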